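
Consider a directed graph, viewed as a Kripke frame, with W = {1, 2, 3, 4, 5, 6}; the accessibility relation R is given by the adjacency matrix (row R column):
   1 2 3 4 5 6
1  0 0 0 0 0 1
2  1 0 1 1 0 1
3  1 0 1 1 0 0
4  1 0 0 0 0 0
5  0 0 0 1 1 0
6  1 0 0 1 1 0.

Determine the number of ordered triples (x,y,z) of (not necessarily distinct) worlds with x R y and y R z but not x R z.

8

Enumerating: (1,6,1), (1,6,4), (1,6,5), (2,6,5), (3,1,6), (4,1,6), (5,4,1), (6,1,6).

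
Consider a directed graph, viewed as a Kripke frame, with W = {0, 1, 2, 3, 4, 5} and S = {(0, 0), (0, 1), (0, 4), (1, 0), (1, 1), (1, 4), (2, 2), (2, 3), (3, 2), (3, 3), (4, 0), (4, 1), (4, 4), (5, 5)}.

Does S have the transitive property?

Transitive: yes — every two-step S-path is closed by a direct edge.

Yes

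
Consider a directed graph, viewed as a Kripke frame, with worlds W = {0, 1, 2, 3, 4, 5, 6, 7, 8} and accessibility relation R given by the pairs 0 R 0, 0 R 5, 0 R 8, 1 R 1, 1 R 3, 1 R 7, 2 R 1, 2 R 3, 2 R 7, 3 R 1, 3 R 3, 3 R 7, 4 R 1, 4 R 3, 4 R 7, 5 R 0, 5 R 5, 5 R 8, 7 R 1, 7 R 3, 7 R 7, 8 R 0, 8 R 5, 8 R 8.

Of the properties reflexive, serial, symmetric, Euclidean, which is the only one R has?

Reflexive: no — 2 is not related to itself.
Serial: no — 6 has no R-successor.
Symmetric: no — 2 R 1 but not 1 R 2.
Euclidean: yes — any two successors of a common world are R-related.
Only Euclidean holds.

Euclidean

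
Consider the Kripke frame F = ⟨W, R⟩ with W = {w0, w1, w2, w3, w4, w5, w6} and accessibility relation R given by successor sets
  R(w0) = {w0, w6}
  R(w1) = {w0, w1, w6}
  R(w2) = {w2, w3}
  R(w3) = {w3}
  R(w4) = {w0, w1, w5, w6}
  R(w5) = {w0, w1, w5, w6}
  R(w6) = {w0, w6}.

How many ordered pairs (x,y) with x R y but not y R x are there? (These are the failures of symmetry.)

10

Enumerating: (w1,w0), (w1,w6), (w2,w3), (w4,w0), (w4,w1), (w4,w5), (w4,w6), (w5,w0), (w5,w1), (w5,w6).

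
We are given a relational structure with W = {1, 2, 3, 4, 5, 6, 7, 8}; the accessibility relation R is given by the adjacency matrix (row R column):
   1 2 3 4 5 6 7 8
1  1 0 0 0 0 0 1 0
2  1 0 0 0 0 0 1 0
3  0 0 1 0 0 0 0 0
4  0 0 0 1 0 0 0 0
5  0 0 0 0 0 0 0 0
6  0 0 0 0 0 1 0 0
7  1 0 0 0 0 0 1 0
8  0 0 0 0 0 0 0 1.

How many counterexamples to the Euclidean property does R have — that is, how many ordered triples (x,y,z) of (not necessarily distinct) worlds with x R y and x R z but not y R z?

0

R is Euclidean; there are no such tuples.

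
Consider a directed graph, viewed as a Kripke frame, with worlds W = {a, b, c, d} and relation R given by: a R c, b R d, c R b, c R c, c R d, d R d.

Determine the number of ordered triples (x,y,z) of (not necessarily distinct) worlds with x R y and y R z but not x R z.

2

Enumerating: (a,c,b), (a,c,d).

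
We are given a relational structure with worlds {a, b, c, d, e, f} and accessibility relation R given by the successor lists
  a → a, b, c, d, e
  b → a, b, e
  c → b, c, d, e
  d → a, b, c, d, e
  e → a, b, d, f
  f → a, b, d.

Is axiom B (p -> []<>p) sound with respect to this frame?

No

Axiom B corresponds to the accessibility relation being symmetric.
Symmetric: no — a R c but not c R a.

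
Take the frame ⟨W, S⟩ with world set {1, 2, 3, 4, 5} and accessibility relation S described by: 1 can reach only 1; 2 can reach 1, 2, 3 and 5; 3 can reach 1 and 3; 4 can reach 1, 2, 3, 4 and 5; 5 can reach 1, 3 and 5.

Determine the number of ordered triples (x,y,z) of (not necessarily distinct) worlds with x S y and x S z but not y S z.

20

Enumerating: (2,1,2), (2,1,3), (2,1,5), (2,3,2), (2,3,5), (2,5,2), (3,1,3), (4,1,2), (4,1,3), (4,1,4), (4,1,5), (4,2,4), … and 8 more.
Total: 20.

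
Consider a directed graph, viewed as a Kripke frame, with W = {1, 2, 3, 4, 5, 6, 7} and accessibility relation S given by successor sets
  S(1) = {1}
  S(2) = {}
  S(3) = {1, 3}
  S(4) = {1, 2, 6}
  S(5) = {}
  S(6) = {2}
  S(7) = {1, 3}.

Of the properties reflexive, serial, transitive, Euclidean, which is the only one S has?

Reflexive: no — 2 is not related to itself.
Serial: no — 2 has no S-successor.
Transitive: yes — every two-step S-path is closed by a direct edge.
Euclidean: no — 4 S 1 and 4 S 2, but not 1 S 2.
Only transitive holds.

transitive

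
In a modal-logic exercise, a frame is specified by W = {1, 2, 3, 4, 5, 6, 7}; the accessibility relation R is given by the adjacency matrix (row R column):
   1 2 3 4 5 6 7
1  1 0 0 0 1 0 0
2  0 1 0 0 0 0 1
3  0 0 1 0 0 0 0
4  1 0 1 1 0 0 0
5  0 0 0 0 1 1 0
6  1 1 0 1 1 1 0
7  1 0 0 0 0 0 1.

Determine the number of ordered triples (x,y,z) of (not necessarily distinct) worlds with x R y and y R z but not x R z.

9

Enumerating: (1,5,6), (2,7,1), (4,1,5), (5,6,1), (5,6,2), (5,6,4), (6,2,7), (6,4,3), (7,1,5).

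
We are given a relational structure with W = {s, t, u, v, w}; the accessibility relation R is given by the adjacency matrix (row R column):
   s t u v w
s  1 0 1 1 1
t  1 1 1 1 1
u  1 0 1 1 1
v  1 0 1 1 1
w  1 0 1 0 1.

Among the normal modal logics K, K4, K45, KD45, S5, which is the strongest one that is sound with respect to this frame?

K

Transitive (axiom 4): no — w R s and s R v, but not w R v.
Euclidean (axiom 5): no — s R w and s R v, but not w R v.
Serial (axiom D): yes — every world has a successor (e.g. s R s).
Reflexive (axiom T): yes — every world is R-related to itself.
So F validates K; K4 would additionally require R to be transitive. The strongest is K.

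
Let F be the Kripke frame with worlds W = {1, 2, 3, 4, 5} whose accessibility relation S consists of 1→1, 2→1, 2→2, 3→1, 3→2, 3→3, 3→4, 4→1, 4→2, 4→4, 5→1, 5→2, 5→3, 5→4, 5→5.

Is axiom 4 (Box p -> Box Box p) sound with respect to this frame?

By correspondence theory, 4 is valid on a frame iff S is transitive.
Transitive: yes — every two-step S-path is closed by a direct edge.

Yes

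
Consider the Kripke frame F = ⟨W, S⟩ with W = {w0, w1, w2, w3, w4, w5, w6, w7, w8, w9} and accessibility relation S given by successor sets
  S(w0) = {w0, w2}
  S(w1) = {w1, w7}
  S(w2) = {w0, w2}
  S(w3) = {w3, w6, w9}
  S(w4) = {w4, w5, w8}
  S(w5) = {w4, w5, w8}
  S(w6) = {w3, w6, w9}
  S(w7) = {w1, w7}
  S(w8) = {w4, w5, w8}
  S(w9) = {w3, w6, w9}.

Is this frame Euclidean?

Euclidean: yes — any two successors of a common world are S-related.

Yes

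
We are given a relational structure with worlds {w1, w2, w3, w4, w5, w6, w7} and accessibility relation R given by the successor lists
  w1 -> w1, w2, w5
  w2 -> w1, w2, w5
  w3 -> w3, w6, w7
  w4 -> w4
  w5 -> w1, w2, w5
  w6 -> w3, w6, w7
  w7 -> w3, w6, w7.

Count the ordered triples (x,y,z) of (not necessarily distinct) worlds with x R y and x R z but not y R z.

0

R is Euclidean; there are no such tuples.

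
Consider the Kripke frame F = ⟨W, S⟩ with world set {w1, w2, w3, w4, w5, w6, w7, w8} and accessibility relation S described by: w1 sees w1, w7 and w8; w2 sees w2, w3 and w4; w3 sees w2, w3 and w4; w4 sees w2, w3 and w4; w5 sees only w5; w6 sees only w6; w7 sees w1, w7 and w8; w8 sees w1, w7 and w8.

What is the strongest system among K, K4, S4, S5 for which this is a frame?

S5

Transitive (axiom 4): yes — every two-step S-path is closed by a direct edge.
Reflexive (axiom T): yes — every world is S-related to itself.
Euclidean (axiom 5): yes — any two successors of a common world are S-related.
So F validates K, K4, S4, S5. The strongest is S5.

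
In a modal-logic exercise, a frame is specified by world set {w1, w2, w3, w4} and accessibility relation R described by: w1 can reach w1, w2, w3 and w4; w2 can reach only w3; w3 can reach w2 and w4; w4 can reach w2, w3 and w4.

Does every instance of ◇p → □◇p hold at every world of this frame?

Axiom 5 corresponds to the accessibility relation being Euclidean.
Euclidean: no — w1 R w2 and w1 R w4, but not w2 R w4.

No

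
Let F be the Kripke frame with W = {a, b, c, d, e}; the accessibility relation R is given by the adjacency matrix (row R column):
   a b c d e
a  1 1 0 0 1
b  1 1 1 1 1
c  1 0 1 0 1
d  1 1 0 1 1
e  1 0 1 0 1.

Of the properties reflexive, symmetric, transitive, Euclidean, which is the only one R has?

reflexive

Reflexive: yes — every world is R-related to itself.
Symmetric: no — b R c but not c R b.
Transitive: no — a R b and b R c, but not a R c.
Euclidean: no — a R e and a R b, but not e R b.
Only reflexive holds.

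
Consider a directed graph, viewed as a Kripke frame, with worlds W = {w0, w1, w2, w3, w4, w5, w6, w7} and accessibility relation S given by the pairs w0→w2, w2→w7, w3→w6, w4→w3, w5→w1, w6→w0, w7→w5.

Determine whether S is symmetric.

No

Symmetric: no — w0 S w2 but not w2 S w0.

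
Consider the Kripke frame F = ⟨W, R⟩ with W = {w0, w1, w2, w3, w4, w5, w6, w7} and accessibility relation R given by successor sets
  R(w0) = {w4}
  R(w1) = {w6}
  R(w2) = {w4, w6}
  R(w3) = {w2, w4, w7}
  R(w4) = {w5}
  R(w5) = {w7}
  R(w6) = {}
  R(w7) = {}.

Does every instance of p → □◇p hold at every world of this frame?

No

Axiom B corresponds to the accessibility relation being symmetric.
Symmetric: no — w0 R w4 but not w4 R w0.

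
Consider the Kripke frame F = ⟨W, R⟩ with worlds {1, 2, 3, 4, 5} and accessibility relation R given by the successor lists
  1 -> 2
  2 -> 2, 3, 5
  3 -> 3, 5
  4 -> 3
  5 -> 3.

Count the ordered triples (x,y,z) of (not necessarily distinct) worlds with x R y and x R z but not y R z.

Enumerating: (2,3,2), (2,5,2), (2,5,5), (3,5,5).

4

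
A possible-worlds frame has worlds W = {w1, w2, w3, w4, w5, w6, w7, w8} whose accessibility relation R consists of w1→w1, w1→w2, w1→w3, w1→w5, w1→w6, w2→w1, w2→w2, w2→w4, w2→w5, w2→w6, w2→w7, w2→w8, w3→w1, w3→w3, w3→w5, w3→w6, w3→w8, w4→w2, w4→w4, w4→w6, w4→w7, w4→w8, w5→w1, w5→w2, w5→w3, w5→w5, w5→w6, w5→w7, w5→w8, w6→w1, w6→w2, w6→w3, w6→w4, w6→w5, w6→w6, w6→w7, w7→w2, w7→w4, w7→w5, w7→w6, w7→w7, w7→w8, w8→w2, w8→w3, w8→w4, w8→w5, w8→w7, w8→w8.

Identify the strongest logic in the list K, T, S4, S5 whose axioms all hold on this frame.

Reflexive (axiom T): yes — every world is R-related to itself.
Transitive (axiom 4): no — w1 R w2 and w2 R w4, but not w1 R w4.
Euclidean (axiom 5): no — w1 R w2 and w1 R w3, but not w2 R w3.
So F validates K, T; S4 would additionally require R to be transitive. The strongest is T.

T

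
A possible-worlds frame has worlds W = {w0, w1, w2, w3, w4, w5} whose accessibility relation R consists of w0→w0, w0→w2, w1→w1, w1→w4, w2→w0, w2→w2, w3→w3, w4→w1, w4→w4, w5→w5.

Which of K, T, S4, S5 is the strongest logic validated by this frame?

S5

Reflexive (axiom T): yes — every world is R-related to itself.
Transitive (axiom 4): yes — every two-step R-path is closed by a direct edge.
Euclidean (axiom 5): yes — any two successors of a common world are R-related.
So F validates K, T, S4, S5. The strongest is S5.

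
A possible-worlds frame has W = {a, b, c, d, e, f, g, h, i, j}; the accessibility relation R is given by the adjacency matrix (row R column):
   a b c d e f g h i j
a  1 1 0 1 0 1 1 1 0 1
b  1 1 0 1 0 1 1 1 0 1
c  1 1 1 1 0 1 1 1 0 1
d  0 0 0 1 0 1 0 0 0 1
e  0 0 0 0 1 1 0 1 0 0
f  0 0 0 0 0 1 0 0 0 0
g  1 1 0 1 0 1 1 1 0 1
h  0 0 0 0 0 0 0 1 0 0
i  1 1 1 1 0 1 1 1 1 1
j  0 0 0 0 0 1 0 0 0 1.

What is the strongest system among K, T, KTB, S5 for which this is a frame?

Reflexive (axiom T): yes — every world is R-related to itself.
Symmetric (axiom B): no — a R d but not d R a.
Euclidean (axiom 5): no — a R d and a R b, but not d R b.
So F validates K, T; KTB would additionally require R to be symmetric. The strongest is T.

T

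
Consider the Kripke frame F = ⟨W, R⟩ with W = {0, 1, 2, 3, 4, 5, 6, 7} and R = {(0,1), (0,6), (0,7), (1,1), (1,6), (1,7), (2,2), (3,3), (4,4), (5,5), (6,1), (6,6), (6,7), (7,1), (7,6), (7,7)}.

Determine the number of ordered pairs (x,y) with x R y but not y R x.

3

Enumerating: (0,1), (0,6), (0,7).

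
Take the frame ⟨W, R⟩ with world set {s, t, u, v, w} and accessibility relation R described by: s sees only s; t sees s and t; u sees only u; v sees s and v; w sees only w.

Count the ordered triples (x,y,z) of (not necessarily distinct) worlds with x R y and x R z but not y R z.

2

Enumerating: (t,s,t), (v,s,v).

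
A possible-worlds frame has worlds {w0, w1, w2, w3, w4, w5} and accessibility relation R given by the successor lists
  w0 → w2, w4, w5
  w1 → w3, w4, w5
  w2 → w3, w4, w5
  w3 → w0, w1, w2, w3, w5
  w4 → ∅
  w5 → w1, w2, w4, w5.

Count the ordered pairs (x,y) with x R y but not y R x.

Enumerating: (w0,w2), (w0,w4), (w0,w5), (w1,w4), (w2,w4), (w3,w0), (w3,w5), (w5,w4).

8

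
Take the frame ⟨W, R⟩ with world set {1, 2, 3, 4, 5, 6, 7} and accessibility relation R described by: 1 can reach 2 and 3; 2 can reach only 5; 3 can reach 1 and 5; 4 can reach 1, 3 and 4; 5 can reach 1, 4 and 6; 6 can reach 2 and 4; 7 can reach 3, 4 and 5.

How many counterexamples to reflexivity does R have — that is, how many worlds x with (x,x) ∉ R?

6

Enumerating: 1, 2, 3, 5, 6, 7.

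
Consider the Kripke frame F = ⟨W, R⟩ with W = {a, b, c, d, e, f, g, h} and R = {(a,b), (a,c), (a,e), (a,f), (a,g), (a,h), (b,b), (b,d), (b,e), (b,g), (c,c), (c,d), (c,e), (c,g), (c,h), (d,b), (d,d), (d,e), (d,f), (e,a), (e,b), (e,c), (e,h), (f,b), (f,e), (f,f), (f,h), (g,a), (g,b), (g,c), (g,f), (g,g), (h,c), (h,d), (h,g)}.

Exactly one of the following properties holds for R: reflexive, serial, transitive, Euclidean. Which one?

serial

Reflexive: no — a is not related to itself.
Serial: yes — every world has a successor (e.g. a R b).
Transitive: no — a R b and b R d, but not a R d.
Euclidean: no — a R b and a R c, but not b R c.
Only serial holds.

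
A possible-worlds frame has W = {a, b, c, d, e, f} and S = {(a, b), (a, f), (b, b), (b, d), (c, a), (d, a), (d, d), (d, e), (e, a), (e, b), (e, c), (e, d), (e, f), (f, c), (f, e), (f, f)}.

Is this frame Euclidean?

Euclidean: no — a S b and a S f, but not b S f.

No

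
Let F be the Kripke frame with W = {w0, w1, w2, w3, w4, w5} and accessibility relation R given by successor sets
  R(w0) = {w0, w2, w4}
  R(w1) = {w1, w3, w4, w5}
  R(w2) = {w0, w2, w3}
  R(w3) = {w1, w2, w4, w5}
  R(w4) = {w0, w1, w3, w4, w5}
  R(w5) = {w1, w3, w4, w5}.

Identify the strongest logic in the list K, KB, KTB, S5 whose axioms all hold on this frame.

KB

Symmetric (axiom B): yes — every pair in R has its reverse in R.
Reflexive (axiom T): no — w3 is not related to itself.
Euclidean (axiom 5): no — w0 R w2 and w0 R w4, but not w2 R w4.
So F validates K, KB; KTB would additionally require R to be reflexive. The strongest is KB.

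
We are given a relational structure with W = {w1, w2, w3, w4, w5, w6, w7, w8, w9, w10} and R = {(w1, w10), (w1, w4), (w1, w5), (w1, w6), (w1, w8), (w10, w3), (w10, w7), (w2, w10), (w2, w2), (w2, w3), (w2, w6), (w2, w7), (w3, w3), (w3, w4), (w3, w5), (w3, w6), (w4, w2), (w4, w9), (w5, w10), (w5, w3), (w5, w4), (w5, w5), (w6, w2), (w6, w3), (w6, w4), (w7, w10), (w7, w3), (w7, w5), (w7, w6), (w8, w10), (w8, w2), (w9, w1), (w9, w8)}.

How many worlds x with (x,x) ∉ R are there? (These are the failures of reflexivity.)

7

Enumerating: w1, w4, w6, w7, w8, w9, w10.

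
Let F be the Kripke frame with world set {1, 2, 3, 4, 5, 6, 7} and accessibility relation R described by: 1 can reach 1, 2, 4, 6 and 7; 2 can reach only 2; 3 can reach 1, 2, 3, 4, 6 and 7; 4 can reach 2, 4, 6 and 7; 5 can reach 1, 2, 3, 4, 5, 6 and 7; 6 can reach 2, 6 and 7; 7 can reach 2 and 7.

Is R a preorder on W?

Reflexive: yes — every world is R-related to itself.
Transitive: yes — every two-step R-path is closed by a direct edge.
So R is a preorder.

Yes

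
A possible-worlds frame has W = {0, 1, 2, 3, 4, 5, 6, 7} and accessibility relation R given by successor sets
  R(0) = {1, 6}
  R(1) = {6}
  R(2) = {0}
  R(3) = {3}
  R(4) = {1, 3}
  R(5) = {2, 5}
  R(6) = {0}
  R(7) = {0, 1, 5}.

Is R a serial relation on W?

Serial: yes — every world has a successor (e.g. 0 R 1).

Yes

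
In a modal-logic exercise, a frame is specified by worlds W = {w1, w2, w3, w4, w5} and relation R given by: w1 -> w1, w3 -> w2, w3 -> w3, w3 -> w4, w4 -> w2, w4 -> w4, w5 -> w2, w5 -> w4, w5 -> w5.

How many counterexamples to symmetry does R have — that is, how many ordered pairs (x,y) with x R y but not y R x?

Enumerating: (w3,w2), (w3,w4), (w4,w2), (w5,w2), (w5,w4).

5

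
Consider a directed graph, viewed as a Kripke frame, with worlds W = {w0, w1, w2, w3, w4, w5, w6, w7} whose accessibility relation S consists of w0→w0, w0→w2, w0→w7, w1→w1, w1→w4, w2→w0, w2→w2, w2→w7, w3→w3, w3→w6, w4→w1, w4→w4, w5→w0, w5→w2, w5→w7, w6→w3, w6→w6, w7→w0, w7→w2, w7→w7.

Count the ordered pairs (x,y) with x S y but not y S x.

Enumerating: (w5,w0), (w5,w2), (w5,w7).

3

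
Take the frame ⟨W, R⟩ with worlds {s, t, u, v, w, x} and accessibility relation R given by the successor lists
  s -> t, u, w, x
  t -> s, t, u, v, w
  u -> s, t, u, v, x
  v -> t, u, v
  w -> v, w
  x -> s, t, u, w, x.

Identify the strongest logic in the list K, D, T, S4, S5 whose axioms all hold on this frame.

Serial (axiom D): yes — every world has a successor (e.g. s R t).
Reflexive (axiom T): no — s is not related to itself.
Transitive (axiom 4): no — s R t and t R v, but not s R v.
Euclidean (axiom 5): no — s R t and s R x, but not t R x.
So F validates K, D; T would additionally require R to be reflexive. The strongest is D.

D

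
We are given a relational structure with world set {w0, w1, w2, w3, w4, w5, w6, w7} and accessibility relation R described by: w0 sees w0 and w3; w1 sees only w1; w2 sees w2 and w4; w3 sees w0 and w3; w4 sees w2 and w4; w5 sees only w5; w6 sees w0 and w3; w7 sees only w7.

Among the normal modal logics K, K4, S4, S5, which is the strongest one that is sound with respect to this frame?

K4

Transitive (axiom 4): yes — every two-step R-path is closed by a direct edge.
Reflexive (axiom T): no — w6 is not related to itself.
Euclidean (axiom 5): yes — any two successors of a common world are R-related.
So F validates K, K4; S4 would additionally require R to be reflexive. The strongest is K4.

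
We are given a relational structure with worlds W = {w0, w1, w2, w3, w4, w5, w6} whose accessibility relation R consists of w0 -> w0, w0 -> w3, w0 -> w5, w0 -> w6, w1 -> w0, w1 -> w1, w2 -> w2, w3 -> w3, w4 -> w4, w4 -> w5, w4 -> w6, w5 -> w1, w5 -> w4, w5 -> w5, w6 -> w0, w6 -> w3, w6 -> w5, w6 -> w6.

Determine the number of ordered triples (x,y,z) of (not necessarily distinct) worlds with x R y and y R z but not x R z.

Enumerating: (w0,w5,w1), (w0,w5,w4), (w1,w0,w3), (w1,w0,w5), (w1,w0,w6), (w4,w5,w1), (w4,w6,w0), (w4,w6,w3), (w5,w1,w0), (w5,w4,w6), (w6,w5,w1), (w6,w5,w4).

12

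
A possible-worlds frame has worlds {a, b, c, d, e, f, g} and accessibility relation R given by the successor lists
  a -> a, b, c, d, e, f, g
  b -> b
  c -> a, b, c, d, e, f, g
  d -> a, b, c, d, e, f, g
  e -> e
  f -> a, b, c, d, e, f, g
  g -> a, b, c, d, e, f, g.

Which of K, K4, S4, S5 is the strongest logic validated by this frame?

S4

Transitive (axiom 4): yes — every two-step R-path is closed by a direct edge.
Reflexive (axiom T): yes — every world is R-related to itself.
Euclidean (axiom 5): no — a R b and a R c, but not b R c.
So F validates K, K4, S4; S5 would additionally require R to be Euclidean. The strongest is S4.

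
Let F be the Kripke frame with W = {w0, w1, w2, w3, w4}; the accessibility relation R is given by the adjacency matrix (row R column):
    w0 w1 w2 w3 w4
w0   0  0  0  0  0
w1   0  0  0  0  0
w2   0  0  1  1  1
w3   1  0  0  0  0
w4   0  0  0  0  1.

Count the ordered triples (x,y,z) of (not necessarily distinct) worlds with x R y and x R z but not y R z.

Enumerating: (w2,w3,w2), (w2,w3,w3), (w2,w3,w4), (w2,w4,w2), (w2,w4,w3), (w3,w0,w0).

6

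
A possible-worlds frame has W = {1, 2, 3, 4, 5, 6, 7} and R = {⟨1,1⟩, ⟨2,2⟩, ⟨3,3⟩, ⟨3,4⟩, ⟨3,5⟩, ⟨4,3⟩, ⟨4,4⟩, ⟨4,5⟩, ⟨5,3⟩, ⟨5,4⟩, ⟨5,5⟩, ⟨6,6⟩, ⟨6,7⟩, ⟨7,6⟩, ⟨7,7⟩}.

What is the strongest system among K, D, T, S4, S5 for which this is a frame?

S5

Serial (axiom D): yes — every world has a successor (e.g. 1 R 1).
Reflexive (axiom T): yes — every world is R-related to itself.
Transitive (axiom 4): yes — every two-step R-path is closed by a direct edge.
Euclidean (axiom 5): yes — any two successors of a common world are R-related.
So F validates K, D, T, S4, S5. The strongest is S5.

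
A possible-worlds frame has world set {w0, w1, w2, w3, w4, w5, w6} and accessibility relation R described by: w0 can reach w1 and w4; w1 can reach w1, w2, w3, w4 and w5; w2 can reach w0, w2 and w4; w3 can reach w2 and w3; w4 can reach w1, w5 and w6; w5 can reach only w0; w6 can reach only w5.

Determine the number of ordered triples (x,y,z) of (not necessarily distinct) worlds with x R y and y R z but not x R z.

21

Enumerating: (w0,w1,w2), (w0,w1,w3), (w0,w1,w5), (w0,w4,w5), (w0,w4,w6), (w1,w2,w0), (w1,w4,w6), (w1,w5,w0), (w2,w0,w1), (w2,w4,w1), (w2,w4,w5), (w2,w4,w6), … and 9 more.
Total: 21.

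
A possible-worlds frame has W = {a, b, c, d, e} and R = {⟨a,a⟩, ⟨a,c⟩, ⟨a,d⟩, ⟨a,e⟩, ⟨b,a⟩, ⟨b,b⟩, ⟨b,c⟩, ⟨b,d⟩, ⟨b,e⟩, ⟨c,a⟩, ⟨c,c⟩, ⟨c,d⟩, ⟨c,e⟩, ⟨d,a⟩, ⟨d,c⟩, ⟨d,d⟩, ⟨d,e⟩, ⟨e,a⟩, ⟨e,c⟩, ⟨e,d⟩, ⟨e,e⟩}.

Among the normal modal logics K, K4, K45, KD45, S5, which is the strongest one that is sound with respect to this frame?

Transitive (axiom 4): yes — every two-step R-path is closed by a direct edge.
Euclidean (axiom 5): no — b R a and b R b, but not a R b.
Serial (axiom D): yes — every world has a successor (e.g. a R a).
Reflexive (axiom T): yes — every world is R-related to itself.
So F validates K, K4; K45 would additionally require R to be Euclidean. The strongest is K4.

K4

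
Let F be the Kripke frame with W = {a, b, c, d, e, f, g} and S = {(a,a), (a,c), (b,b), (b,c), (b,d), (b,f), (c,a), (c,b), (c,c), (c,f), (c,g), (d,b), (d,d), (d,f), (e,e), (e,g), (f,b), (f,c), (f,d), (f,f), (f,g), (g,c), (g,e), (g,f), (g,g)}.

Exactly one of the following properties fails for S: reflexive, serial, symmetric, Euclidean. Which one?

Reflexive: yes — every world is S-related to itself.
Serial: yes — every world has a successor (e.g. a S a).
Symmetric: yes — every pair in S has its reverse in S.
Euclidean: no — b S c and b S d, but not c S d.
Only Euclidean fails.

Euclidean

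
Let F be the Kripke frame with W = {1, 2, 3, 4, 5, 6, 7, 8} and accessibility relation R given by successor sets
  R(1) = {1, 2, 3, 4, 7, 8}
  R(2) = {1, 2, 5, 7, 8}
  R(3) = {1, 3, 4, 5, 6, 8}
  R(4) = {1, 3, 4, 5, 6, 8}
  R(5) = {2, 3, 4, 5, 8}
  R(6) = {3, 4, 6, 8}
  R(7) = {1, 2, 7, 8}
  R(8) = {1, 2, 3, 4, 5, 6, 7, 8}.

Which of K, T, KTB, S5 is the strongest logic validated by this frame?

Reflexive (axiom T): yes — every world is R-related to itself.
Symmetric (axiom B): yes — every pair in R has its reverse in R.
Euclidean (axiom 5): no — 1 R 2 and 1 R 3, but not 2 R 3.
So F validates K, T, KTB; S5 would additionally require R to be Euclidean. The strongest is KTB.

KTB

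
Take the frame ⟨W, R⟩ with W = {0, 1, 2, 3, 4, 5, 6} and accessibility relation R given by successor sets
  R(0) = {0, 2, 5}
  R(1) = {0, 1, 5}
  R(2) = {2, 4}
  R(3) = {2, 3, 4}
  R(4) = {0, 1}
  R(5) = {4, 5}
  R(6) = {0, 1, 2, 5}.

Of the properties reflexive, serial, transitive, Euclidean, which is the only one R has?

Reflexive: no — 4 is not related to itself.
Serial: yes — every world has a successor (e.g. 0 R 0).
Transitive: no — 0 R 2 and 2 R 4, but not 0 R 4.
Euclidean: no — 0 R 2 and 0 R 5, but not 2 R 5.
Only serial holds.

serial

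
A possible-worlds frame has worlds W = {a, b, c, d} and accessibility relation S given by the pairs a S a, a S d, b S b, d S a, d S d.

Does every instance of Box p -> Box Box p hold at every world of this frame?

The schema 4 characterises exactly the transitive frames.
Transitive: yes — every two-step S-path is closed by a direct edge.

Yes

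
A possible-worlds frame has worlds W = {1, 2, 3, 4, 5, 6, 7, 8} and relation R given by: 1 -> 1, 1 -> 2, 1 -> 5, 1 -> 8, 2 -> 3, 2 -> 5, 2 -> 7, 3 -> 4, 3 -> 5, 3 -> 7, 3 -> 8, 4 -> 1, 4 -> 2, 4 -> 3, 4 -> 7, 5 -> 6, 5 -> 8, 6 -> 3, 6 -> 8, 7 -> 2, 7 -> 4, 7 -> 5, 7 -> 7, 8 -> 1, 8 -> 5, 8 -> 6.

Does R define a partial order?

No

Reflexive: no — 2 is not related to itself.
Transitive: no — 1 R 2 and 2 R 3, but not 1 R 3.
Antisymmetric: no — 1 R 8 and 8 R 1 with 1 ≠ 8.
So R is not a partial order.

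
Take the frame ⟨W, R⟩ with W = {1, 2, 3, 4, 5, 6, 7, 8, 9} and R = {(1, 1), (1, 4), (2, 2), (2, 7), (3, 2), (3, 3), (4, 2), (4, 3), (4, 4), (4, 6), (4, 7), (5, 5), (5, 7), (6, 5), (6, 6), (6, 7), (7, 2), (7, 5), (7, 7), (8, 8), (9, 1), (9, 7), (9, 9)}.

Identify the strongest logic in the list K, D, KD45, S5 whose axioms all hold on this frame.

D

Serial (axiom D): yes — every world has a successor (e.g. 1 R 1).
Euclidean (axiom 5): no — 4 R 2 and 4 R 3, but not 2 R 3.
Transitive (axiom 4): no — 1 R 4 and 4 R 2, but not 1 R 2.
Reflexive (axiom T): yes — every world is R-related to itself.
So F validates K, D; KD45 would additionally require R to be Euclidean and transitive. The strongest is D.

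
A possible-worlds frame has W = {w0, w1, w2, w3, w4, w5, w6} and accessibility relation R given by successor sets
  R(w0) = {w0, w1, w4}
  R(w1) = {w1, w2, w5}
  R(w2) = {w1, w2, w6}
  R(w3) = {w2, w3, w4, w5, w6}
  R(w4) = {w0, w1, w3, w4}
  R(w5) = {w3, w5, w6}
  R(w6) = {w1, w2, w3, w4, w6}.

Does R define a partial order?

No

Reflexive: yes — every world is R-related to itself.
Transitive: no — w0 R w1 and w1 R w2, but not w0 R w2.
Antisymmetric: no — w0 R w4 and w4 R w0 with w0 ≠ w4.
So R is not a partial order.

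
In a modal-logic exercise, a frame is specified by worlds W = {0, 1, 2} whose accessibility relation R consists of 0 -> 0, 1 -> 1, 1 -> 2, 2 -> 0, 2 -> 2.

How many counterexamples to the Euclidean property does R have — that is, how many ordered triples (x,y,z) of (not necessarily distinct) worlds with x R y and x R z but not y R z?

2

Enumerating: (1,2,1), (2,0,2).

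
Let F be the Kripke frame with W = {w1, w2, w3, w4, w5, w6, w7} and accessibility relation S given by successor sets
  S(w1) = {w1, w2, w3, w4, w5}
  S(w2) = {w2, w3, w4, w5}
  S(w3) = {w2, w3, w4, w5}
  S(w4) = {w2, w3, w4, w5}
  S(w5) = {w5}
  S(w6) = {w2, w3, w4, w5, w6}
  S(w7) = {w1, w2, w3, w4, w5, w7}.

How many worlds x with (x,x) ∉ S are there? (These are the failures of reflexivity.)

0

S is reflexive; there are no such worlds.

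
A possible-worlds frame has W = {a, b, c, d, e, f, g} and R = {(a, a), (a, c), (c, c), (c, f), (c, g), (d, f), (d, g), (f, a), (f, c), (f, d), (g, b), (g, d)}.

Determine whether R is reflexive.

Reflexive: no — b is not related to itself.

No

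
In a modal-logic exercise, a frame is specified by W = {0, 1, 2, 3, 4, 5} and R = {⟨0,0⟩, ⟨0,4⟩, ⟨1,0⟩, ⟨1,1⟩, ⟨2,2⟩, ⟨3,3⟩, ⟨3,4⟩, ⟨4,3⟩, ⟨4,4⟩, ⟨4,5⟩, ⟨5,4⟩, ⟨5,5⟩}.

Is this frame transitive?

Transitive: no — 0 R 4 and 4 R 3, but not 0 R 3.

No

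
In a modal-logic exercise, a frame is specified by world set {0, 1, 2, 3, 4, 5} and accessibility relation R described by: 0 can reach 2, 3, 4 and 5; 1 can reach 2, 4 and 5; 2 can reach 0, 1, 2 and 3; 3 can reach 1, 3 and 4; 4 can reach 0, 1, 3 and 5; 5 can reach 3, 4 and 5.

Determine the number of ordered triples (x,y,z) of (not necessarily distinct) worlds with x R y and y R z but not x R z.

30

Enumerating: (0,2,0), (0,2,1), (0,3,1), (0,4,0), (0,4,1), (1,2,0), (1,2,1), (1,2,3), (1,4,0), (1,4,1), (1,4,3), (1,5,3), … and 18 more.
Total: 30.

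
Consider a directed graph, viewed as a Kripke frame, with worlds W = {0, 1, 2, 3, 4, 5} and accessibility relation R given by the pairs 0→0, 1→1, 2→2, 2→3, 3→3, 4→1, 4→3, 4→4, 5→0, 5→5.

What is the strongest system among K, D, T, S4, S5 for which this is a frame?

S4

Serial (axiom D): yes — every world has a successor (e.g. 0 R 0).
Reflexive (axiom T): yes — every world is R-related to itself.
Transitive (axiom 4): yes — every two-step R-path is closed by a direct edge.
Euclidean (axiom 5): no — 4 R 1 and 4 R 3, but not 1 R 3.
So F validates K, D, T, S4; S5 would additionally require R to be Euclidean. The strongest is S4.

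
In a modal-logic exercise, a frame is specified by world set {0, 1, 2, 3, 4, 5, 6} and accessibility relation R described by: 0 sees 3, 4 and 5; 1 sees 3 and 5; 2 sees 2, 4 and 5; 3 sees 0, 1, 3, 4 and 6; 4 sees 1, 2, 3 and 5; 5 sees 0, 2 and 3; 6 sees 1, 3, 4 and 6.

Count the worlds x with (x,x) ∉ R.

4

Enumerating: 0, 1, 4, 5.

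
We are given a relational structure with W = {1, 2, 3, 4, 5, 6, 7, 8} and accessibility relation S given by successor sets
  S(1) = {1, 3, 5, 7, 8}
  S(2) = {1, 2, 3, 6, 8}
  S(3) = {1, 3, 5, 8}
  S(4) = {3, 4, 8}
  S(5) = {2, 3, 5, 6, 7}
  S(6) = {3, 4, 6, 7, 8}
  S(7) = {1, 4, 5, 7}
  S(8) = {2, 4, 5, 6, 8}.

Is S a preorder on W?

No

Reflexive: yes — every world is S-related to itself.
Transitive: no — 1 S 5 and 5 S 2, but not 1 S 2.
So S is not a preorder.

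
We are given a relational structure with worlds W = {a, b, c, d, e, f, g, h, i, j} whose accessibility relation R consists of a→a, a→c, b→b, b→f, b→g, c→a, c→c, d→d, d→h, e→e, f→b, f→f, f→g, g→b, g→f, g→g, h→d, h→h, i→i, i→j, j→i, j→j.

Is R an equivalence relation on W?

Reflexive: yes — every world is R-related to itself.
Symmetric: yes — every pair in R has its reverse in R.
Transitive: yes — every two-step R-path is closed by a direct edge.
So R is an equivalence relation.

Yes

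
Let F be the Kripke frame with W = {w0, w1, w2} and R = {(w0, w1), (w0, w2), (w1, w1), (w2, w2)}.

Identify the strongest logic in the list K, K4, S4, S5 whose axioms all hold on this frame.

Transitive (axiom 4): yes — every two-step R-path is closed by a direct edge.
Reflexive (axiom T): no — w0 is not related to itself.
Euclidean (axiom 5): no — w0 R w1 and w0 R w2, but not w1 R w2.
So F validates K, K4; S4 would additionally require R to be reflexive. The strongest is K4.

K4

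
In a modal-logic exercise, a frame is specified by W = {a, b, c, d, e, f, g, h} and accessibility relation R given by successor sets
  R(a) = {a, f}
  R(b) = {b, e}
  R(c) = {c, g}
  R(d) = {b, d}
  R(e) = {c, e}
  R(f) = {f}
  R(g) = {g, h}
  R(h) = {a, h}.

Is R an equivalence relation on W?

No

Reflexive: yes — every world is R-related to itself.
Symmetric: no — a R f but not f R a.
Transitive: no — b R e and e R c, but not b R c.
So R is not an equivalence relation.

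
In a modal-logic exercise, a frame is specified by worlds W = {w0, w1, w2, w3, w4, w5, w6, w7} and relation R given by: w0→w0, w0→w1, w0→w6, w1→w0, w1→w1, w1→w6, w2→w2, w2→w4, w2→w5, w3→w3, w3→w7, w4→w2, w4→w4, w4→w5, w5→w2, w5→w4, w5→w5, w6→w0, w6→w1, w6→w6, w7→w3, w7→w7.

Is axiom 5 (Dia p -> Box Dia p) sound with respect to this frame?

Yes

By correspondence theory, 5 is valid on a frame iff R is Euclidean.
Euclidean: yes — any two successors of a common world are R-related.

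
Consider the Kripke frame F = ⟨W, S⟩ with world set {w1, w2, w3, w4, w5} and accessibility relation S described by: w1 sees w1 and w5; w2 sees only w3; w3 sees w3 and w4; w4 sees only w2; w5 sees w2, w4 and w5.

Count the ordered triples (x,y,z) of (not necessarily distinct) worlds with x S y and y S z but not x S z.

6

Enumerating: (w1,w5,w2), (w1,w5,w4), (w2,w3,w4), (w3,w4,w2), (w4,w2,w3), (w5,w2,w3).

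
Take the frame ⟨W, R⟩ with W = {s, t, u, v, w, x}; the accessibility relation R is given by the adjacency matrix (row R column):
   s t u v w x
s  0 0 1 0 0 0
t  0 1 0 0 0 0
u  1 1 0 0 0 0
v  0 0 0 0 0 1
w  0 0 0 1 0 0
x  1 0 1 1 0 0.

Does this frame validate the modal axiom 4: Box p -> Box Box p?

The schema 4 characterises exactly the transitive frames.
Transitive: no — s R u and u R t, but not s R t.

No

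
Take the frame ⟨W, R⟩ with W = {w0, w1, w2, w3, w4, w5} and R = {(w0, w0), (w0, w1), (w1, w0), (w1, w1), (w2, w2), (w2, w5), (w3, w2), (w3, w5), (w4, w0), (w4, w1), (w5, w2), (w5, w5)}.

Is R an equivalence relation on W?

Reflexive: no — w3 is not related to itself.
Symmetric: no — w3 R w2 but not w2 R w3.
Transitive: yes — every two-step R-path is closed by a direct edge.
So R is not an equivalence relation.

No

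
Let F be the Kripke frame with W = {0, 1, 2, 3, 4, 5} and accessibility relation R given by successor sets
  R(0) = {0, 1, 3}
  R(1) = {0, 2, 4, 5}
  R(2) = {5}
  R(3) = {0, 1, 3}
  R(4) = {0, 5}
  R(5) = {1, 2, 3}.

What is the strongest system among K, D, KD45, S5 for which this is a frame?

Serial (axiom D): yes — every world has a successor (e.g. 0 R 0).
Euclidean (axiom 5): no — 0 R 1 and 0 R 3, but not 1 R 3.
Transitive (axiom 4): no — 0 R 1 and 1 R 2, but not 0 R 2.
Reflexive (axiom T): no — 1 is not related to itself.
So F validates K, D; KD45 would additionally require R to be Euclidean and transitive. The strongest is D.

D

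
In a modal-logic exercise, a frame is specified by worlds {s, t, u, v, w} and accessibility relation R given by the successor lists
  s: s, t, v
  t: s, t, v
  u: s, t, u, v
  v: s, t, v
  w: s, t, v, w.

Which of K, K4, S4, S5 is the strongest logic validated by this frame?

S4

Transitive (axiom 4): yes — every two-step R-path is closed by a direct edge.
Reflexive (axiom T): yes — every world is R-related to itself.
Euclidean (axiom 5): no — u R s and u R u, but not s R u.
So F validates K, K4, S4; S5 would additionally require R to be Euclidean. The strongest is S4.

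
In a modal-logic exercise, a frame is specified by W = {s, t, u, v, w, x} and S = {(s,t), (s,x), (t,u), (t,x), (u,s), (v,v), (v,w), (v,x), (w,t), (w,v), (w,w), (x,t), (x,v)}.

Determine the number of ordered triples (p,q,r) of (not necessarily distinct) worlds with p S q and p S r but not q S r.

Enumerating: (s,t,t), (s,x,x), (t,u,u), (t,u,x), (t,x,u), (t,x,x), (u,s,s), (v,w,x), (v,x,w), (v,x,x), (w,t,t), (w,t,v), (w,t,w), (w,v,t), (x,t,t), (x,t,v), (x,v,t).

17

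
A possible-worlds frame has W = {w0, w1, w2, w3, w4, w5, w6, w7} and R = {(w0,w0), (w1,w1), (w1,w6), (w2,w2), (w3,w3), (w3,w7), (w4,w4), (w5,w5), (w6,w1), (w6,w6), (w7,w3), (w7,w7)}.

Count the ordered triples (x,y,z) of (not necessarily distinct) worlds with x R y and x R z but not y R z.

0

R is Euclidean; there are no such tuples.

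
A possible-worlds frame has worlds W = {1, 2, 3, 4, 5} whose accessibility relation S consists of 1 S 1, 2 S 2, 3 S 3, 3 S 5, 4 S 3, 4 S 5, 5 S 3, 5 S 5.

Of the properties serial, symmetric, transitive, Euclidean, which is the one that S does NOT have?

symmetric

Serial: yes — every world has a successor (e.g. 1 S 1).
Symmetric: no — 4 S 3 but not 3 S 4.
Transitive: yes — every two-step S-path is closed by a direct edge.
Euclidean: yes — any two successors of a common world are S-related.
Only symmetric fails.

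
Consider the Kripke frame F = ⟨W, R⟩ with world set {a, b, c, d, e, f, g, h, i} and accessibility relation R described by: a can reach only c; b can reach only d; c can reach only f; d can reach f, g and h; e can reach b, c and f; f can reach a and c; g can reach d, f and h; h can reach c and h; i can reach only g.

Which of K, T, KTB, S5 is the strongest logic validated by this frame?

K

Reflexive (axiom T): no — a is not related to itself.
Symmetric (axiom B): no — a R c but not c R a.
Euclidean (axiom 5): no — d R f and d R g, but not f R g.
So F validates K; T would additionally require R to be reflexive. The strongest is K.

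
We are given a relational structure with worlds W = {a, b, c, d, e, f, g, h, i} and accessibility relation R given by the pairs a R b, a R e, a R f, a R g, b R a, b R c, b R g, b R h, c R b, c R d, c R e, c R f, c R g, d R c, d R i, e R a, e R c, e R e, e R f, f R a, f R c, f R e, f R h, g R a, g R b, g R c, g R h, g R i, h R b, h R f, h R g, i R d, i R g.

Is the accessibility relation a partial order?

No

Reflexive: no — a is not related to itself.
Transitive: no — a R b and b R c, but not a R c.
Antisymmetric: no — a R b and b R a with a ≠ b.
So R is not a partial order.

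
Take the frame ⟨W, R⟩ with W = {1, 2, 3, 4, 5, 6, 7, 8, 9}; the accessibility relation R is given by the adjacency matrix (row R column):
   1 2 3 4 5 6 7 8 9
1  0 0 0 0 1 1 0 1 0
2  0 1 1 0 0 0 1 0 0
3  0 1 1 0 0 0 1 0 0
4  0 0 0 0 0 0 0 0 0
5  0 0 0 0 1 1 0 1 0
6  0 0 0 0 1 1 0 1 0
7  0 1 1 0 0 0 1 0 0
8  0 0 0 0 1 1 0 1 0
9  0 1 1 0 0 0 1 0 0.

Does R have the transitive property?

Yes

Transitive: yes — every two-step R-path is closed by a direct edge.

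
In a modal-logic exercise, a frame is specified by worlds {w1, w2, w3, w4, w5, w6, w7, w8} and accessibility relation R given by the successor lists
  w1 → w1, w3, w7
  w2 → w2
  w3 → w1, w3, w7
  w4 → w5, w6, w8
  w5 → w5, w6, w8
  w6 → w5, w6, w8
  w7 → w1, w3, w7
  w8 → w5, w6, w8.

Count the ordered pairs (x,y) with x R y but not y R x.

3

Enumerating: (w4,w5), (w4,w6), (w4,w8).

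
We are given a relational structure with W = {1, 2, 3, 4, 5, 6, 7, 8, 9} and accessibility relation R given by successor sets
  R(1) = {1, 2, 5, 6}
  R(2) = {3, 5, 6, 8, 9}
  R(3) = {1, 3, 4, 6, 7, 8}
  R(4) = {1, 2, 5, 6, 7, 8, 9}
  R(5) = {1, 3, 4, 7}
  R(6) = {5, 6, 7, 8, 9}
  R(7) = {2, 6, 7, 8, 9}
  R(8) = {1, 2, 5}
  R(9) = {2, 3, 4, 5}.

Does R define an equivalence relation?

No

Reflexive: no — 2 is not related to itself.
Symmetric: no — 1 R 2 but not 2 R 1.
Transitive: no — 1 R 2 and 2 R 3, but not 1 R 3.
So R is not an equivalence relation.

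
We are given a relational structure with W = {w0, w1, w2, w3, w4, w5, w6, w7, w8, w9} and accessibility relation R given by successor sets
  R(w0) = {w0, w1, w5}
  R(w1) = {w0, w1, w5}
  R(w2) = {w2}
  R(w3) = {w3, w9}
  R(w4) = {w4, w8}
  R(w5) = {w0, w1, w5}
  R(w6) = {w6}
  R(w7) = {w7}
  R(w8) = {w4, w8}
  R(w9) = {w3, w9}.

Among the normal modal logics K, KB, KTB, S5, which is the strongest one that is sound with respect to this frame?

Symmetric (axiom B): yes — every pair in R has its reverse in R.
Reflexive (axiom T): yes — every world is R-related to itself.
Euclidean (axiom 5): yes — any two successors of a common world are R-related.
So F validates K, KB, KTB, S5. The strongest is S5.

S5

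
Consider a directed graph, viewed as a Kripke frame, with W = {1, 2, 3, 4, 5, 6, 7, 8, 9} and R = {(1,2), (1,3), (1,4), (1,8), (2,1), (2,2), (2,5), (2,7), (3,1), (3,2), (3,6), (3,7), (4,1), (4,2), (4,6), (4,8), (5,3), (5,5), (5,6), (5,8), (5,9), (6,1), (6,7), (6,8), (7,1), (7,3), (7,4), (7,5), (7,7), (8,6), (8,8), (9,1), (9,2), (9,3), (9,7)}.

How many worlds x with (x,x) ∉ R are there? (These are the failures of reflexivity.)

Enumerating: 1, 3, 4, 6, 9.

5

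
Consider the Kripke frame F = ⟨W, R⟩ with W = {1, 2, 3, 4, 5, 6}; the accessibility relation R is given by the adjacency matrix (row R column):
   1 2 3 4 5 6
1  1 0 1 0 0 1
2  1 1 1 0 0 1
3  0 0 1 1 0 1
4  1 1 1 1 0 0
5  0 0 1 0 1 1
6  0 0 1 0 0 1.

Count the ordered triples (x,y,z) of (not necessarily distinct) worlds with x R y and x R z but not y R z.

16

Enumerating: (1,3,1), (1,6,1), (2,1,2), (2,3,1), (2,3,2), (2,6,1), (2,6,2), (3,4,6), (3,6,4), (4,1,2), (4,1,4), (4,2,4), (4,3,1), (4,3,2), (5,3,5), (5,6,5).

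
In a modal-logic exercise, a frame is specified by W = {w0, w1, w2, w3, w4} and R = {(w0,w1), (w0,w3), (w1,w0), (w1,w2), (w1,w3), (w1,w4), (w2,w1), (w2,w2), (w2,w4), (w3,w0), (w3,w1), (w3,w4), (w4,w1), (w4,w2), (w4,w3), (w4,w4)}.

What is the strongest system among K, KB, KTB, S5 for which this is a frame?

KB

Symmetric (axiom B): yes — every pair in R has its reverse in R.
Reflexive (axiom T): no — w0 is not related to itself.
Euclidean (axiom 5): no — w1 R w0 and w1 R w2, but not w0 R w2.
So F validates K, KB; KTB would additionally require R to be reflexive. The strongest is KB.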